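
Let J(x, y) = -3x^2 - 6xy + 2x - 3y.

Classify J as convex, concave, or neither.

neither

J is quadratic, so its Hessian is the constant matrix H = [[-6, -6], [-6, 0]].
det(H) = -36, tr(H) = -6.
det(H) < 0, so H is indefinite: neither convex nor concave.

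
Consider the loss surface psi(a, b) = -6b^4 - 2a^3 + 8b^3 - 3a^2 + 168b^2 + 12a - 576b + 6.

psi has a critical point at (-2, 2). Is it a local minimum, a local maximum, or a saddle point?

The mixed partial ∂²psi/∂a∂b is 0, so the Hessian at any point is diag(psi_aa, psi_bb) = diag(-6(2a + 1), 24(-3b^2 + 2b + 14)).
At (-2, 2): H = diag(18, 144).
Both eigenvalues are positive, so H is positive definite: a local minimum.

local minimum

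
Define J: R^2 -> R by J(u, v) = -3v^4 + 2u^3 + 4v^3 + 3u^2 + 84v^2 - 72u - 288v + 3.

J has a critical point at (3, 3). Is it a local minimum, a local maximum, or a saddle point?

saddle point

The mixed partial ∂²J/∂u∂v is 0, so the Hessian at any point is diag(J_uu, J_vv) = diag(6(2u + 1), 12(-3v^2 + 2v + 14)).
At (3, 3): H = diag(42, -84).
The eigenvalues have opposite signs, so H is indefinite: a saddle point.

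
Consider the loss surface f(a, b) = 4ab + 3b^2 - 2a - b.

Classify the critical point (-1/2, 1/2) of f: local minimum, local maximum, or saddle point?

saddle point

The Hessian of f is constant: H = [[0, 4], [4, 6]].
det(H) = 0·6 − 4² = -16.
Since det(H) < 0, H is indefinite and the critical point is a saddle point.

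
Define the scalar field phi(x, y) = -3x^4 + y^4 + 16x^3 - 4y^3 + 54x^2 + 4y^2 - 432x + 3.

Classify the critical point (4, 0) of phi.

saddle point

The mixed partial ∂²phi/∂x∂y is 0, so the Hessian at any point is diag(phi_xx, phi_yy) = diag(12(-3x^2 + 8x + 9), 4(3y^2 - 6y + 2)).
At (4, 0): H = diag(-84, 8).
The eigenvalues have opposite signs, so H is indefinite: a saddle point.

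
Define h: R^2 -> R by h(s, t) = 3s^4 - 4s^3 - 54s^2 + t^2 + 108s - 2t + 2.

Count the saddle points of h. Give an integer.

1

h separates as a function of s plus a function of t, so ∇h=0 decouples.
∂h/∂s = 12(s - 3)(s - 1)(s + 3) = 0 at s ∈ {-3, 1, 3}; ∂h/∂t = 2(t - 1) = 0 at t ∈ {1}.
The Hessian is diagonal: diag(h_ss, h_tt). Second derivatives: h_ss(-3)=288, h_ss(1)=-96, h_ss(3)=144; h_tt(1)=2.
Saddle points occur where the two diagonal entries have opposite signs: (1, 1). Count: 1.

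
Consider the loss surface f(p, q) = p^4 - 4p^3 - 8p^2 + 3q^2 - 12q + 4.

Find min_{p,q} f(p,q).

f(p,q) separates as A(p) + B(q) + 4, so its minimum is min A + min B + 4.
A'(p) = 4p(p - 4)(p + 1) vanishes at p ∈ {-1, 0, 4}; B'(q) = 6q - 12 vanishes at q ∈ {2}.
Local minima of A (where A''>0): A(-1)=-3, A(4)=-128. Local minima of B: B(2)=-12.
So the global minimum of f is A(4) + B(2) + 4 = -128 − 12 + 4 = -136, attained at (4, 2).

-136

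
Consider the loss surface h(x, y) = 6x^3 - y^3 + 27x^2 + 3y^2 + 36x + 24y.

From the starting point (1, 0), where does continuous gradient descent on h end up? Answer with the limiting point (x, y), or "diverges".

(-1, -2)

h is separable, so gradient descent decouples: x follows -∂h/∂x, y follows -∂h/∂y.
∂h/∂x = 18(x + 1)(x + 2); at x=1 this is 108, so x decreases.
∂h/∂y = -3(y - 4)(y + 2); at y=0 this is 24, so y decreases.
x converges to its nearest critical value -1 (a local min of the x-part); y converges to -2. The iterate converges to (-1, -2).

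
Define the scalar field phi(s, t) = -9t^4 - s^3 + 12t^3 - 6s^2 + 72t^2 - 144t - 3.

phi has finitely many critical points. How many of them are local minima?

1

phi separates as a function of s plus a function of t, so ∇phi=0 decouples.
∂phi/∂s = -3s(s + 4) = 0 at s ∈ {-4, 0}; ∂phi/∂t = -36(t - 2)(t - 1)(t + 2) = 0 at t ∈ {-2, 1, 2}.
The Hessian is diagonal: diag(phi_ss, phi_tt). Second derivatives: phi_ss(-4)=12, phi_ss(0)=-12; phi_tt(-2)=-432, phi_tt(1)=108, phi_tt(2)=-144.
Local minima occur where both diagonal entries positive: (-4, 1). Count: 1.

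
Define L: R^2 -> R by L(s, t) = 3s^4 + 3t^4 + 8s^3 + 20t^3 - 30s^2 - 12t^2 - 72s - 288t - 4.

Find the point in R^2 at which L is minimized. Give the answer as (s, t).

(2, 2)

L(s,t) separates as P(s) + Q(t) − 4, so its minimum is min P + min Q − 4.
P'(s) = 12(s - 2)(s + 1)(s + 3) vanishes at s ∈ {-3, -1, 2}; Q'(t) = 12(t - 2)(t + 3)(t + 4) vanishes at t ∈ {-4, -3, 2}.
Local minima of P (where P''>0): P(-3)=-27, P(2)=-152. Local minima of Q: Q(-4)=448, Q(2)=-416.
So the global minimum of L is P(2) + Q(2) − 4 = -152 − 416 − 4 = -572, attained at (2, 2).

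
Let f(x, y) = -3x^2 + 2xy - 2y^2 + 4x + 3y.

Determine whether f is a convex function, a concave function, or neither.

f is quadratic, so its Hessian is the constant matrix H = [[-6, 2], [2, -4]].
det(H) = 20, tr(H) = -10.
det(H) > 0 and tr(H) < 0, so H is negative definite everywhere: concave.

concave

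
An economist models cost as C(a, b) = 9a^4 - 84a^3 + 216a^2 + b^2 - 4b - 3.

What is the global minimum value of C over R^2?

-7

C(a,b) separates as P(a) + Q(b) − 3, so its minimum is min P + min Q − 3.
P'(a) = 36a(a - 4)(a - 3) vanishes at a ∈ {0, 3, 4}; Q'(b) = 2b - 4 vanishes at b ∈ {2}.
Local minima of P (where P''>0): P(0)=0, P(4)=384. Local minima of Q: Q(2)=-4.
So the global minimum of C is P(0) + Q(2) − 3 = 0 − 4 − 3 = -7, attained at (0, 2).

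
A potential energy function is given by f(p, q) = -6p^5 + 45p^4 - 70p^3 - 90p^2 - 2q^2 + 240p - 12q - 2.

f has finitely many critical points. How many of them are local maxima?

2

f separates as a function of p plus a function of q, so ∇f=0 decouples.
∂f/∂p = -30(p - 4)(p - 2)(p - 1)(p + 1) = 0 at p ∈ {-1, 1, 2, 4}; ∂f/∂q = -4(q + 3) = 0 at q ∈ {-3}.
The Hessian is diagonal: diag(f_pp, f_qq). Second derivatives: f_pp(-1)=900, f_pp(1)=-180, f_pp(2)=180, f_pp(4)=-900; f_qq(-3)=-4.
Local maxima occur where both diagonal entries negative: (1, -3), (4, -3). Count: 2.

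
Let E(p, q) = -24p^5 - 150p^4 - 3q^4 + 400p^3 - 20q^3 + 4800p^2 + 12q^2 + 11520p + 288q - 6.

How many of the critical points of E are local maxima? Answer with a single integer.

4

E separates as a function of p plus a function of q, so ∇E=0 decouples.
∂E/∂p = -120(p - 4)(p + 2)(p + 3)(p + 4) = 0 at p ∈ {-4, -3, -2, 4}; ∂E/∂q = -12(q - 2)(q + 3)(q + 4) = 0 at q ∈ {-4, -3, 2}.
The Hessian is diagonal: diag(E_pp, E_qq). Second derivatives: E_pp(-4)=1920, E_pp(-3)=-840, E_pp(-2)=1440, E_pp(4)=-40320; E_qq(-4)=-72, E_qq(-3)=60, E_qq(2)=-360.
Local maxima occur where both diagonal entries negative: (-3, -4), (-3, 2), (4, -4), (4, 2). Count: 4.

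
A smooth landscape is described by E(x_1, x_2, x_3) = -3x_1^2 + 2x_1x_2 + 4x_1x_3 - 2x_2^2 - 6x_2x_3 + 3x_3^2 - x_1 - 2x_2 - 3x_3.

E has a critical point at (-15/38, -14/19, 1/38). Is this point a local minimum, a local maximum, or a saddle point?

saddle point

The Hessian is constant: H = [[-6, 2, 4], [2, -4, -6], [4, -6, 6]].
Leading principal minors: Δ₁ = -6, Δ₂ = 20, Δ₃ = 304.
The minors fit neither the all-positive nor the alternating-sign pattern, so H is indefinite: a saddle point.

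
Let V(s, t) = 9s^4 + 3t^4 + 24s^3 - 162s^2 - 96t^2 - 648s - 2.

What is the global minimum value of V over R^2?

V(s,t) separates as P(s) + Q(t) − 2, so its minimum is min P + min Q − 2.
P'(s) = 36(s - 3)(s + 2)(s + 3) vanishes at s ∈ {-3, -2, 3}; Q'(t) = 12t(t - 4)(t + 4) vanishes at t ∈ {-4, 0, 4}.
Local minima of P (where P''>0): P(-3)=567, P(3)=-2025. Local minima of Q: Q(-4)=-768, Q(4)=-768.
So the global minimum of V is P(3) + Q(-4) − 2 = -2025 − 768 − 2 = -2795, attained at (3, -4).

-2795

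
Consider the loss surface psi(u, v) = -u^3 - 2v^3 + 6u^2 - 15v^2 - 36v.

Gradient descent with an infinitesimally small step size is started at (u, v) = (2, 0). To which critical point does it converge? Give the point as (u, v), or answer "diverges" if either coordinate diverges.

psi is separable, so gradient descent decouples: u follows -∂psi/∂u, v follows -∂psi/∂v.
∂psi/∂u = -3u(u - 4); at u=2 this is 12, so u decreases.
∂psi/∂v = -6(v + 2)(v + 3); at v=0 this is -36, so v increases.
The v-coordinate has no critical point in that direction and runs off to infinity.

diverges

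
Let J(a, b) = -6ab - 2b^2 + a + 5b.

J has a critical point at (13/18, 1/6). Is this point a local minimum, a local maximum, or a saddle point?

The Hessian of J is constant: H = [[0, -6], [-6, -4]].
det(H) = 0·(-4) − (-6)² = -36.
Since det(H) < 0, H is indefinite and the critical point is a saddle point.

saddle point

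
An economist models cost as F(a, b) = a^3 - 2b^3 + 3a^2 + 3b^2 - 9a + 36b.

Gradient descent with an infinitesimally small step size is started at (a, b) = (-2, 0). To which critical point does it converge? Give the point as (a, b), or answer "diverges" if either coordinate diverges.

F is separable, so gradient descent decouples: a follows -∂F/∂a, b follows -∂F/∂b.
∂F/∂a = 3(a - 1)(a + 3); at a=-2 this is -9, so a increases.
∂F/∂b = -6(b - 3)(b + 2); at b=0 this is 36, so b decreases.
a converges to its nearest critical value 1 (a local min of the a-part); b converges to -2. The iterate converges to (1, -2).

(1, -2)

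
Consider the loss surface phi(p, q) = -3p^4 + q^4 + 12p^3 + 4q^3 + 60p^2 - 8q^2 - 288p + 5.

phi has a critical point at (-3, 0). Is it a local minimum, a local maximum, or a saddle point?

local maximum

The mixed partial ∂²phi/∂p∂q is 0, so the Hessian at any point is diag(phi_pp, phi_qq) = diag(12(-3p^2 + 6p + 10), 4(3q^2 + 6q - 4)).
At (-3, 0): H = diag(-420, -16).
Both eigenvalues are negative, so H is negative definite: a local maximum.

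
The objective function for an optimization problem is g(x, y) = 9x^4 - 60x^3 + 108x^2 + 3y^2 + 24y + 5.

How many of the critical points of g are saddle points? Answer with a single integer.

1

g separates as a function of x plus a function of y, so ∇g=0 decouples.
∂g/∂x = 36x(x - 3)(x - 2) = 0 at x ∈ {0, 2, 3}; ∂g/∂y = 6(y + 4) = 0 at y ∈ {-4}.
The Hessian is diagonal: diag(g_xx, g_yy). Second derivatives: g_xx(0)=216, g_xx(2)=-72, g_xx(3)=108; g_yy(-4)=6.
Saddle points occur where the two diagonal entries have opposite signs: (2, -4). Count: 1.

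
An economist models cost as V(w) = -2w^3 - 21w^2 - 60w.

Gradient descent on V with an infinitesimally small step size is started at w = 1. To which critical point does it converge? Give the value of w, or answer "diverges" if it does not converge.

diverges

V'(w) = -6(w + 2)(w + 5), so V'(1) = -108.
Gradient descent moves in the -V' direction, i.e. w is increasing.
There is no critical point above w=1, and V' keeps the same sign, so the iterate runs off to +∞.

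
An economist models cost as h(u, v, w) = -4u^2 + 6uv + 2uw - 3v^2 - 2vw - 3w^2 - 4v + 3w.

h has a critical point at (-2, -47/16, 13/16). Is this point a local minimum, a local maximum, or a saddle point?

The Hessian is constant: H = [[-8, 6, 2], [6, -6, -2], [2, -2, -6]].
Leading principal minors: Δ₁ = -8, Δ₂ = 12, Δ₃ = -64.
The minors alternate sign starting negative (−, +, −), so H is negative definite: a local maximum.

local maximum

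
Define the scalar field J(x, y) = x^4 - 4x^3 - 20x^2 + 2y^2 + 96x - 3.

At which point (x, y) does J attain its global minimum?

J(x,y) separates as P(x) + Q(y) − 3, so its minimum is min P + min Q − 3.
P'(x) = 4(x - 4)(x - 2)(x + 3) vanishes at x ∈ {-3, 2, 4}; Q'(y) = 4y vanishes at y ∈ {0}.
Local minima of P (where P''>0): P(-3)=-279, P(4)=64. Local minima of Q: Q(0)=0.
So the global minimum of J is P(-3) + Q(0) − 3 = -279 + 0 − 3 = -282, attained at (-3, 0).

(-3, 0)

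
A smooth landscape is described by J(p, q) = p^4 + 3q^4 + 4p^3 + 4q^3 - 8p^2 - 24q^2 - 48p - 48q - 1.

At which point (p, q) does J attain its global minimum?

J(p,q) separates as A(p) + B(q) − 1, so its minimum is min A + min B − 1.
A'(p) = 4(p - 2)(p + 2)(p + 3) vanishes at p ∈ {-3, -2, 2}; B'(q) = 12(q - 2)(q + 1)(q + 2) vanishes at q ∈ {-2, -1, 2}.
Local minima of A (where A''>0): A(-3)=45, A(2)=-80. Local minima of B: B(-2)=16, B(2)=-112.
So the global minimum of J is A(2) + B(2) − 1 = -80 − 112 − 1 = -193, attained at (2, 2).

(2, 2)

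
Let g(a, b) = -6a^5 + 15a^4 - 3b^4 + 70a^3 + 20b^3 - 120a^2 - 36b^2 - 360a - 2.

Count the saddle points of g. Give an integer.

6

g separates as a function of a plus a function of b, so ∇g=0 decouples.
∂g/∂a = -30(a - 3)(a - 2)(a + 1)(a + 2) = 0 at a ∈ {-2, -1, 2, 3}; ∂g/∂b = -12b(b - 3)(b - 2) = 0 at b ∈ {0, 2, 3}.
The Hessian is diagonal: diag(g_aa, g_bb). Second derivatives: g_aa(-2)=600, g_aa(-1)=-360, g_aa(2)=360, g_aa(3)=-600; g_bb(0)=-72, g_bb(2)=24, g_bb(3)=-36.
Saddle points occur where the two diagonal entries have opposite signs: (-2, 0), (-2, 3), (-1, 2), (2, 0), (2, 3), (3, 2). Count: 6.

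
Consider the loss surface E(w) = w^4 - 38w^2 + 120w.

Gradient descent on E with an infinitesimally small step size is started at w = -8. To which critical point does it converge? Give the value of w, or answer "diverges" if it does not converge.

E'(w) = 4(w - 3)(w - 2)(w + 5), so E'(-8) = -1320.
Gradient descent moves in the -E' direction, i.e. w is increasing.
The nearest critical point in that direction is w = -5, where E'' = 224 > 0 (a local minimum). The iterate converges there.

-5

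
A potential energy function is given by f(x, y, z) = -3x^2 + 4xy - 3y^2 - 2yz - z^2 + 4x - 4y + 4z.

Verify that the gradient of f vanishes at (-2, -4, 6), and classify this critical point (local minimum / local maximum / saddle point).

local maximum

∇f = (-6x + 4y + 4, 4x - 6y - 2z - 4, -2y - 2z + 4); substituting (-2, -4, 6) gives ∇f = (0, 0, 0), so (-2, -4, 6) is indeed a critical point.
The Hessian is constant: H = [[-6, 4, 0], [4, -6, -2], [0, -2, -2]].
Leading principal minors: Δ₁ = -6, Δ₂ = 20, Δ₃ = -16.
The minors alternate sign starting negative (−, +, −), so H is negative definite: a local maximum.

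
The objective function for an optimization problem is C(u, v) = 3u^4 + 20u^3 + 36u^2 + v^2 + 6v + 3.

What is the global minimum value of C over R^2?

C(u,v) separates as P(u) + Q(v) + 3, so its minimum is min P + min Q + 3.
P'(u) = 12u(u + 2)(u + 3) vanishes at u ∈ {-3, -2, 0}; Q'(v) = 2v + 6 vanishes at v ∈ {-3}.
Local minima of P (where P''>0): P(-3)=27, P(0)=0. Local minima of Q: Q(-3)=-9.
So the global minimum of C is P(0) + Q(-3) + 3 = 0 − 9 + 3 = -6, attained at (0, -3).

-6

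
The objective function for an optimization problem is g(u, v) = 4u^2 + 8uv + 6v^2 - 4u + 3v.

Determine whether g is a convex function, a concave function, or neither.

g is quadratic, so its Hessian is the constant matrix H = [[8, 8], [8, 12]].
det(H) = 32, tr(H) = 20.
det(H) > 0 and tr(H) > 0, so H is positive definite everywhere: convex.

convex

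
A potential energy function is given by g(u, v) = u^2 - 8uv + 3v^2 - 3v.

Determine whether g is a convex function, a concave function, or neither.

g is quadratic, so its Hessian is the constant matrix H = [[2, -8], [-8, 6]].
det(H) = -52, tr(H) = 8.
det(H) < 0, so H is indefinite: neither convex nor concave.

neither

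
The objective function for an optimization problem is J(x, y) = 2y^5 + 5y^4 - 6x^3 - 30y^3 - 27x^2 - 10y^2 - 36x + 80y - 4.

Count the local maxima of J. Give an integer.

J separates as a function of x plus a function of y, so ∇J=0 decouples.
∂J/∂x = -18(x + 1)(x + 2) = 0 at x ∈ {-2, -1}; ∂J/∂y = 10(y - 2)(y - 1)(y + 1)(y + 4) = 0 at y ∈ {-4, -1, 1, 2}.
The Hessian is diagonal: diag(J_xx, J_yy). Second derivatives: J_xx(-2)=18, J_xx(-1)=-18; J_yy(-4)=-900, J_yy(-1)=180, J_yy(1)=-100, J_yy(2)=180.
Local maxima occur where both diagonal entries negative: (-1, -4), (-1, 1). Count: 2.

2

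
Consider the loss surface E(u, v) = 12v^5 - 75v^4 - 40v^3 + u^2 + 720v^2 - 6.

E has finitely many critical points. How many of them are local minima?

2

E separates as a function of u plus a function of v, so ∇E=0 decouples.
∂E/∂u = 2u = 0 at u ∈ {0}; ∂E/∂v = 60v(v - 4)(v - 3)(v + 2) = 0 at v ∈ {-2, 0, 3, 4}.
The Hessian is diagonal: diag(E_uu, E_vv). Second derivatives: E_uu(0)=2; E_vv(-2)=-3600, E_vv(0)=1440, E_vv(3)=-900, E_vv(4)=1440.
Local minima occur where both diagonal entries positive: (0, 0), (0, 4). Count: 2.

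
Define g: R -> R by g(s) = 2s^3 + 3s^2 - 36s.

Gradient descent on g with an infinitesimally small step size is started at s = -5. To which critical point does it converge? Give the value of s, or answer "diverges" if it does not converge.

g'(s) = 6(s - 2)(s + 3), so g'(-5) = 84.
Gradient descent moves in the -g' direction, i.e. s is decreasing.
There is no critical point below s=-5, and g' keeps the same sign, so the iterate runs off to −∞.

diverges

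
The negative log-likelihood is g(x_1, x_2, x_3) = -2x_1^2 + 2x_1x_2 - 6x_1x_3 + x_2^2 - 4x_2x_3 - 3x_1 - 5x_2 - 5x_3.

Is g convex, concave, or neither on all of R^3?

g is quadratic, so its Hessian is the constant matrix H = [[-4, 2, -6], [2, 2, -4], [-6, -4, 0]].
Leading principal minors: -4, -12, 88.
Neither pattern holds ⇒ H is indefinite ⇒ neither convex nor concave.

neither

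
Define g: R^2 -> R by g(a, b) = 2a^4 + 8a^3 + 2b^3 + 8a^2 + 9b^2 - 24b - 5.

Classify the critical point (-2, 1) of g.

local minimum

The mixed partial ∂²g/∂a∂b is 0, so the Hessian at any point is diag(g_aa, g_bb) = diag(8(3a^2 + 6a + 2), 6(2b + 3)).
At (-2, 1): H = diag(16, 30).
Both eigenvalues are positive, so H is positive definite: a local minimum.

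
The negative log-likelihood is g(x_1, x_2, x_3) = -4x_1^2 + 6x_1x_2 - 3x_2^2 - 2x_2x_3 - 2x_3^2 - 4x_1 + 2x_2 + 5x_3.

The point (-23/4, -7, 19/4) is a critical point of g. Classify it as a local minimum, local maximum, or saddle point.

The Hessian is constant: H = [[-8, 6, 0], [6, -6, -2], [0, -2, -4]].
Leading principal minors: Δ₁ = -8, Δ₂ = 12, Δ₃ = -16.
The minors alternate sign starting negative (−, +, −), so H is negative definite: a local maximum.

local maximum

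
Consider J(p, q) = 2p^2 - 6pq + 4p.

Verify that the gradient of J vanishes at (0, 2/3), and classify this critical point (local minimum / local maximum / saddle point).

∇J = (4p - 6q + 4, -6p); substituting (0, 2/3) gives ∇J = (0, 0), so (0, 2/3) is indeed a critical point.
The Hessian of J is constant: H = [[4, -6], [-6, 0]].
det(H) = 4·0 − (-6)² = -36.
Since det(H) < 0, H is indefinite and the critical point is a saddle point.

saddle point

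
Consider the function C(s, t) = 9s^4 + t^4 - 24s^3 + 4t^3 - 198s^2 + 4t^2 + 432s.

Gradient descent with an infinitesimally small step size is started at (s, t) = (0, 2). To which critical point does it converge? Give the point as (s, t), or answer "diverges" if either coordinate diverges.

C is separable, so gradient descent decouples: s follows -∂C/∂s, t follows -∂C/∂t.
∂C/∂s = 36(s - 4)(s - 1)(s + 3); at s=0 this is 432, so s decreases.
∂C/∂t = 4t(t + 1)(t + 2); at t=2 this is 96, so t decreases.
s converges to its nearest critical value -3 (a local min of the s-part); t converges to 0. The iterate converges to (-3, 0).

(-3, 0)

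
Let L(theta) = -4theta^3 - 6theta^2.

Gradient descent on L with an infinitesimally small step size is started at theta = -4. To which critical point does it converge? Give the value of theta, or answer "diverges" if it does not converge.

L'(theta) = -12theta(theta + 1), so L'(-4) = -144.
Gradient descent moves in the -L' direction, i.e. theta is increasing.
The nearest critical point in that direction is theta = -1, where L'' = 12 > 0 (a local minimum). The iterate converges there.

-1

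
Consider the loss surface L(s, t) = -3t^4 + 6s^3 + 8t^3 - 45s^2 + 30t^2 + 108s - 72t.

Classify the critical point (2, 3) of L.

The mixed partial ∂²L/∂s∂t is 0, so the Hessian at any point is diag(L_ss, L_tt) = diag(18(2s - 5), 12(-3t^2 + 4t + 5)).
At (2, 3): H = diag(-18, -120).
Both eigenvalues are negative, so H is negative definite: a local maximum.

local maximum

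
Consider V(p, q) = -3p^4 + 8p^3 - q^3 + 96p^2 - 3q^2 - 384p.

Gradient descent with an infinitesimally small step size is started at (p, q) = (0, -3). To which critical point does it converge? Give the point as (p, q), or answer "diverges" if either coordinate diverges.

V is separable, so gradient descent decouples: p follows -∂V/∂p, q follows -∂V/∂q.
∂V/∂p = -12(p - 4)(p - 2)(p + 4); at p=0 this is -384, so p increases.
∂V/∂q = -3q(q + 2); at q=-3 this is -9, so q increases.
p converges to its nearest critical value 2 (a local min of the p-part); q converges to -2. The iterate converges to (2, -2).

(2, -2)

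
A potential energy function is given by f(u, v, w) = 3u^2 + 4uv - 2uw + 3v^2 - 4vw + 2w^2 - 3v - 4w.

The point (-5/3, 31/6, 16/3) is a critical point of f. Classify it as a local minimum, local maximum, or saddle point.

local minimum

The Hessian is constant: H = [[6, 4, -2], [4, 6, -4], [-2, -4, 4]].
Leading principal minors: Δ₁ = 6, Δ₂ = 20, Δ₃ = 24.
All leading minors are positive, so H is positive definite: a local minimum.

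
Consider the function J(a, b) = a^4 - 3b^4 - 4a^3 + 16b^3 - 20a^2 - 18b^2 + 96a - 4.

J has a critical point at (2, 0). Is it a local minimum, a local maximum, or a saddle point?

local maximum

The mixed partial ∂²J/∂a∂b is 0, so the Hessian at any point is diag(J_aa, J_bb) = diag(4(3a^2 - 6a - 10), 12(-3b^2 + 8b - 3)).
At (2, 0): H = diag(-40, -36).
Both eigenvalues are negative, so H is negative definite: a local maximum.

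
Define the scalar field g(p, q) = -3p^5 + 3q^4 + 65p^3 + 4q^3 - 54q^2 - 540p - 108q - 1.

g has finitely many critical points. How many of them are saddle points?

g separates as a function of p plus a function of q, so ∇g=0 decouples.
∂g/∂p = -15(p - 3)(p - 2)(p + 2)(p + 3) = 0 at p ∈ {-3, -2, 2, 3}; ∂g/∂q = 12(q - 3)(q + 1)(q + 3) = 0 at q ∈ {-3, -1, 3}.
The Hessian is diagonal: diag(g_pp, g_qq). Second derivatives: g_pp(-3)=450, g_pp(-2)=-300, g_pp(2)=300, g_pp(3)=-450; g_qq(-3)=144, g_qq(-1)=-96, g_qq(3)=288.
Saddle points occur where the two diagonal entries have opposite signs: (-3, -1), (-2, -3), (-2, 3), (2, -1), (3, -3), (3, 3). Count: 6.

6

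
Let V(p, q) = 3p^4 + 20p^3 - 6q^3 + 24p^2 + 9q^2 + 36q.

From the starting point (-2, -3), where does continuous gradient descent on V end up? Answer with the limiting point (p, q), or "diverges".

V is separable, so gradient descent decouples: p follows -∂V/∂p, q follows -∂V/∂q.
∂V/∂p = 12p(p + 1)(p + 4); at p=-2 this is 48, so p decreases.
∂V/∂q = -18(q - 2)(q + 1); at q=-3 this is -180, so q increases.
p converges to its nearest critical value -4 (a local min of the p-part); q converges to -1. The iterate converges to (-4, -1).

(-4, -1)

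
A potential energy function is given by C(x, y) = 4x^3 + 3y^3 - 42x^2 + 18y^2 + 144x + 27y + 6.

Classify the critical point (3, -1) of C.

The mixed partial ∂²C/∂x∂y is 0, so the Hessian at any point is diag(C_xx, C_yy) = diag(12(2x - 7), 18(y + 2)).
At (3, -1): H = diag(-12, 18).
The eigenvalues have opposite signs, so H is indefinite: a saddle point.

saddle point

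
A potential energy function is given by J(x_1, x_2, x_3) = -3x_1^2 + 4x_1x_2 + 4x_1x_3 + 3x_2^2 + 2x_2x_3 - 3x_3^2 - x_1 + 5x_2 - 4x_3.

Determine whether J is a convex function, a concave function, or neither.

neither

J is quadratic, so its Hessian is the constant matrix H = [[-6, 4, 4], [4, 6, 2], [4, 2, -6]].
Leading principal minors: -6, -52, 304.
Neither pattern holds ⇒ H is indefinite ⇒ neither convex nor concave.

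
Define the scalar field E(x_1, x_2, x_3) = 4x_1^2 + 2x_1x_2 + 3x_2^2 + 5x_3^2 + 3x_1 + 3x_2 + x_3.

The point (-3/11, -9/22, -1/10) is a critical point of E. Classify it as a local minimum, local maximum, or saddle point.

local minimum

The Hessian is constant: H = [[8, 2, 0], [2, 6, 0], [0, 0, 10]].
Leading principal minors: Δ₁ = 8, Δ₂ = 44, Δ₃ = 440.
All leading minors are positive, so H is positive definite: a local minimum.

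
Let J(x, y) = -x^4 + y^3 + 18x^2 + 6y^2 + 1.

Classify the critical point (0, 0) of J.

local minimum

The mixed partial ∂²J/∂x∂y is 0, so the Hessian at any point is diag(J_xx, J_yy) = diag(12(-x^2 + 3), 6(y + 2)).
At (0, 0): H = diag(36, 12).
Both eigenvalues are positive, so H is positive definite: a local minimum.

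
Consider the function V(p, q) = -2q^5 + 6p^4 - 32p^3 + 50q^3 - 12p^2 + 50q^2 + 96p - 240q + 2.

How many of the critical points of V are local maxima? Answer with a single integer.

2

V separates as a function of p plus a function of q, so ∇V=0 decouples.
∂V/∂p = 24(p - 4)(p - 1)(p + 1) = 0 at p ∈ {-1, 1, 4}; ∂V/∂q = -10(q - 4)(q - 1)(q + 2)(q + 3) = 0 at q ∈ {-3, -2, 1, 4}.
The Hessian is diagonal: diag(V_pp, V_qq). Second derivatives: V_pp(-1)=240, V_pp(1)=-144, V_pp(4)=360; V_qq(-3)=280, V_qq(-2)=-180, V_qq(1)=360, V_qq(4)=-1260.
Local maxima occur where both diagonal entries negative: (1, -2), (1, 4). Count: 2.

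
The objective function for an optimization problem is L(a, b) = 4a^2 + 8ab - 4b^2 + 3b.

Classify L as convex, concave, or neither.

neither

L is quadratic, so its Hessian is the constant matrix H = [[8, 8], [8, -8]].
det(H) = -128, tr(H) = 0.
det(H) < 0, so H is indefinite: neither convex nor concave.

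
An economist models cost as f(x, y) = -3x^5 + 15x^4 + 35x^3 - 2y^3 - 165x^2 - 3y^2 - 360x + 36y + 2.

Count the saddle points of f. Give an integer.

f separates as a function of x plus a function of y, so ∇f=0 decouples.
∂f/∂x = -15(x - 4)(x - 3)(x + 1)(x + 2) = 0 at x ∈ {-2, -1, 3, 4}; ∂f/∂y = -6(y - 2)(y + 3) = 0 at y ∈ {-3, 2}.
The Hessian is diagonal: diag(f_xx, f_yy). Second derivatives: f_xx(-2)=450, f_xx(-1)=-300, f_xx(3)=300, f_xx(4)=-450; f_yy(-3)=30, f_yy(2)=-30.
Saddle points occur where the two diagonal entries have opposite signs: (-2, 2), (-1, -3), (3, 2), (4, -3). Count: 4.

4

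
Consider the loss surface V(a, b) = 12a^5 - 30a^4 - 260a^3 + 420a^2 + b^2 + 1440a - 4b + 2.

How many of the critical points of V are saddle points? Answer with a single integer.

2

V separates as a function of a plus a function of b, so ∇V=0 decouples.
∂V/∂a = 60(a - 4)(a - 2)(a + 1)(a + 3) = 0 at a ∈ {-3, -1, 2, 4}; ∂V/∂b = 2(b - 2) = 0 at b ∈ {2}.
The Hessian is diagonal: diag(V_aa, V_bb). Second derivatives: V_aa(-3)=-4200, V_aa(-1)=1800, V_aa(2)=-1800, V_aa(4)=4200; V_bb(2)=2.
Saddle points occur where the two diagonal entries have opposite signs: (-3, 2), (2, 2). Count: 2.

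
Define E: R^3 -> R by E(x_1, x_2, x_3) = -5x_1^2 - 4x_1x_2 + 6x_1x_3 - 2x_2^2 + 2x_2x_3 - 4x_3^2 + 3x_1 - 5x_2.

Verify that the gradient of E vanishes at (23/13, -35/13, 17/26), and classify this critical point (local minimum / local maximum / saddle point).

local maximum

∇E = (-10x_1 - 4x_2 + 6x_3 + 3, -4x_1 - 4x_2 + 2x_3 - 5, 6x_1 + 2x_2 - 8x_3); substituting (23/13, -35/13, 17/26) gives ∇E = (0, 0, 0), so (23/13, -35/13, 17/26) is indeed a critical point.
The Hessian is constant: H = [[-10, -4, 6], [-4, -4, 2], [6, 2, -8]].
Leading principal minors: Δ₁ = -10, Δ₂ = 24, Δ₃ = -104.
The minors alternate sign starting negative (−, +, −), so H is negative definite: a local maximum.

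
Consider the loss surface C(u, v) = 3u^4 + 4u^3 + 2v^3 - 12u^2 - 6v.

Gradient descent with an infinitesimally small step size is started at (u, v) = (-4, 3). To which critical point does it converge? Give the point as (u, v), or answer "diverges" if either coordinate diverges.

C is separable, so gradient descent decouples: u follows -∂C/∂u, v follows -∂C/∂v.
∂C/∂u = 12u(u - 1)(u + 2); at u=-4 this is -480, so u increases.
∂C/∂v = 6(v - 1)(v + 1); at v=3 this is 48, so v decreases.
u converges to its nearest critical value -2 (a local min of the u-part); v converges to 1. The iterate converges to (-2, 1).

(-2, 1)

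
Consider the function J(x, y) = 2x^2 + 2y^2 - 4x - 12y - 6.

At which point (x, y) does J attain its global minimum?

J(x,y) separates as P(x) + Q(y) − 6, so its minimum is min P + min Q − 6.
P'(x) = 4x - 4 vanishes at x ∈ {1}; Q'(y) = 4y - 12 vanishes at y ∈ {3}.
Local minima of P (where P''>0): P(1)=-2. Local minima of Q: Q(3)=-18.
So the global minimum of J is P(1) + Q(3) − 6 = -2 − 18 − 6 = -26, attained at (1, 3).

(1, 3)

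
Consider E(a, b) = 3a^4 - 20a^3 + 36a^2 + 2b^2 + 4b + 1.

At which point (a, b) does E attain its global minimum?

E(a,b) separates as P(a) + Q(b) + 1, so its minimum is min P + min Q + 1.
P'(a) = 12a(a - 3)(a - 2) vanishes at a ∈ {0, 2, 3}; Q'(b) = 4b + 4 vanishes at b ∈ {-1}.
Local minima of P (where P''>0): P(0)=0, P(3)=27. Local minima of Q: Q(-1)=-2.
So the global minimum of E is P(0) + Q(-1) + 1 = 0 − 2 + 1 = -1, attained at (0, -1).

(0, -1)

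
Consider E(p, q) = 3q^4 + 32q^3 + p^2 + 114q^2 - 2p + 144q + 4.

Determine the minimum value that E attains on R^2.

E(p,q) separates as A(p) + B(q) + 4, so its minimum is min A + min B + 4.
A'(p) = 2p - 2 vanishes at p ∈ {1}; B'(q) = 12(q + 1)(q + 3)(q + 4) vanishes at q ∈ {-4, -3, -1}.
Local minima of A (where A''>0): A(1)=-1. Local minima of B: B(-4)=-32, B(-1)=-59.
So the global minimum of E is A(1) + B(-1) + 4 = -1 − 59 + 4 = -56, attained at (1, -1).

-56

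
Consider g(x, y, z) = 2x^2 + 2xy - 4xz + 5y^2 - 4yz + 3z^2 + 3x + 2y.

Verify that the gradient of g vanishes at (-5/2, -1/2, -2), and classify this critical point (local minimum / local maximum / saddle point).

local minimum

∇g = (4x + 2y - 4z + 3, 2x + 10y - 4z + 2, -4x - 4y + 6z); substituting (-5/2, -1/2, -2) gives ∇g = (0, 0, 0), so (-5/2, -1/2, -2) is indeed a critical point.
The Hessian is constant: H = [[4, 2, -4], [2, 10, -4], [-4, -4, 6]].
Leading principal minors: Δ₁ = 4, Δ₂ = 36, Δ₃ = 56.
All leading minors are positive, so H is positive definite: a local minimum.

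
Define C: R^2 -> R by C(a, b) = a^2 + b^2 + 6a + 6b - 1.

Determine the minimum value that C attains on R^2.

C(a,b) separates as P(a) + Q(b) − 1, so its minimum is min P + min Q − 1.
P'(a) = 2a + 6 vanishes at a ∈ {-3}; Q'(b) = 2b + 6 vanishes at b ∈ {-3}.
Local minima of P (where P''>0): P(-3)=-9. Local minima of Q: Q(-3)=-9.
So the global minimum of C is P(-3) + Q(-3) − 1 = -9 − 9 − 1 = -19, attained at (-3, -3).

-19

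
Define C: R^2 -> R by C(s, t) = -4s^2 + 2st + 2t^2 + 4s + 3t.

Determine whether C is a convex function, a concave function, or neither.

neither

C is quadratic, so its Hessian is the constant matrix H = [[-8, 2], [2, 4]].
det(H) = -36, tr(H) = -4.
det(H) < 0, so H is indefinite: neither convex nor concave.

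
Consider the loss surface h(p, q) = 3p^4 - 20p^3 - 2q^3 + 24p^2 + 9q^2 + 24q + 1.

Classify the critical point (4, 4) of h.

The mixed partial ∂²h/∂p∂q is 0, so the Hessian at any point is diag(h_pp, h_qq) = diag(12(3p^2 - 10p + 4), 6(-2q + 3)).
At (4, 4): H = diag(144, -30).
The eigenvalues have opposite signs, so H is indefinite: a saddle point.

saddle point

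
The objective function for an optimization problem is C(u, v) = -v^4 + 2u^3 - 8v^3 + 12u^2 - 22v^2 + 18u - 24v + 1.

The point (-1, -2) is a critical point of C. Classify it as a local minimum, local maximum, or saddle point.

local minimum

The mixed partial ∂²C/∂u∂v is 0, so the Hessian at any point is diag(C_uu, C_vv) = diag(12(u + 2), -4(3v^2 + 12v + 11)).
At (-1, -2): H = diag(12, 4).
Both eigenvalues are positive, so H is positive definite: a local minimum.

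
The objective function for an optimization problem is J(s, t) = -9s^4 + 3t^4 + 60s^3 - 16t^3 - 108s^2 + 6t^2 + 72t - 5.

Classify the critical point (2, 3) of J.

local minimum

The mixed partial ∂²J/∂s∂t is 0, so the Hessian at any point is diag(J_ss, J_tt) = diag(36(-3s^2 + 10s - 6), 12(3t^2 - 8t + 1)).
At (2, 3): H = diag(72, 48).
Both eigenvalues are positive, so H is positive definite: a local minimum.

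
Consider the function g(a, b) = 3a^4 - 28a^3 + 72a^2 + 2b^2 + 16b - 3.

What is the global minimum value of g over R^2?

-35

g(a,b) separates as P(a) + Q(b) − 3, so its minimum is min P + min Q − 3.
P'(a) = 12a(a - 4)(a - 3) vanishes at a ∈ {0, 3, 4}; Q'(b) = 4b + 16 vanishes at b ∈ {-4}.
Local minima of P (where P''>0): P(0)=0, P(4)=128. Local minima of Q: Q(-4)=-32.
So the global minimum of g is P(0) + Q(-4) − 3 = 0 − 32 − 3 = -35, attained at (0, -4).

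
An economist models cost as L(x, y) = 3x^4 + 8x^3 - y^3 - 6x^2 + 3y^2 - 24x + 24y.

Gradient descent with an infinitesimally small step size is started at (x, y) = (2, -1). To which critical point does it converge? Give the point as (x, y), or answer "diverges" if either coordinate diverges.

(1, -2)

L is separable, so gradient descent decouples: x follows -∂L/∂x, y follows -∂L/∂y.
∂L/∂x = 12(x - 1)(x + 1)(x + 2); at x=2 this is 144, so x decreases.
∂L/∂y = -3(y - 4)(y + 2); at y=-1 this is 15, so y decreases.
x converges to its nearest critical value 1 (a local min of the x-part); y converges to -2. The iterate converges to (1, -2).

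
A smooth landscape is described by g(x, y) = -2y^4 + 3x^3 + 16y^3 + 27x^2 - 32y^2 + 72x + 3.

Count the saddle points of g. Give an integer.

g separates as a function of x plus a function of y, so ∇g=0 decouples.
∂g/∂x = 9(x + 2)(x + 4) = 0 at x ∈ {-4, -2}; ∂g/∂y = -8y(y - 4)(y - 2) = 0 at y ∈ {0, 2, 4}.
The Hessian is diagonal: diag(g_xx, g_yy). Second derivatives: g_xx(-4)=-18, g_xx(-2)=18; g_yy(0)=-64, g_yy(2)=32, g_yy(4)=-64.
Saddle points occur where the two diagonal entries have opposite signs: (-4, 2), (-2, 0), (-2, 4). Count: 3.

3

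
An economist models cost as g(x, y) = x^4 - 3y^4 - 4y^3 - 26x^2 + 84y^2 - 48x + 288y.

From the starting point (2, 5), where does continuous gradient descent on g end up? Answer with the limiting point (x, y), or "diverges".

g is separable, so gradient descent decouples: x follows -∂g/∂x, y follows -∂g/∂y.
∂g/∂x = 4(x - 4)(x + 1)(x + 3); at x=2 this is -120, so x increases.
∂g/∂y = -12(y - 4)(y + 2)(y + 3); at y=5 this is -672, so y increases.
The y-coordinate has no critical point in that direction and runs off to infinity.

diverges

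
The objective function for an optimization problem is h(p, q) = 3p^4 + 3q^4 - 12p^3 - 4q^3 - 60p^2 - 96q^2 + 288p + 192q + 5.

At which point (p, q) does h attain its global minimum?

(-3, -4)

h(p,q) separates as A(p) + B(q) + 5, so its minimum is min A + min B + 5.
A'(p) = 12(p - 4)(p - 2)(p + 3) vanishes at p ∈ {-3, 2, 4}; B'(q) = 12(q - 4)(q - 1)(q + 4) vanishes at q ∈ {-4, 1, 4}.
Local minima of A (where A''>0): A(-3)=-837, A(4)=192. Local minima of B: B(-4)=-1280, B(4)=-256.
So the global minimum of h is A(-3) + B(-4) + 5 = -837 − 1280 + 5 = -2112, attained at (-3, -4).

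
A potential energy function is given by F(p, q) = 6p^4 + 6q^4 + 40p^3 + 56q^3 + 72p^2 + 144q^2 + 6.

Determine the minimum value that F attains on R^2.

6

F(p,q) separates as A(p) + B(q) + 6, so its minimum is min A + min B + 6.
A'(p) = 24p(p + 2)(p + 3) vanishes at p ∈ {-3, -2, 0}; B'(q) = 24q(q + 3)(q + 4) vanishes at q ∈ {-4, -3, 0}.
Local minima of A (where A''>0): A(-3)=54, A(0)=0. Local minima of B: B(-4)=256, B(0)=0.
So the global minimum of F is A(0) + B(0) + 6 = 0 + 0 + 6 = 6, attained at (0, 0).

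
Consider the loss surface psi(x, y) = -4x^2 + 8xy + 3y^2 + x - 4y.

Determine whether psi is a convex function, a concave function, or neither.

psi is quadratic, so its Hessian is the constant matrix H = [[-8, 8], [8, 6]].
det(H) = -112, tr(H) = -2.
det(H) < 0, so H is indefinite: neither convex nor concave.

neither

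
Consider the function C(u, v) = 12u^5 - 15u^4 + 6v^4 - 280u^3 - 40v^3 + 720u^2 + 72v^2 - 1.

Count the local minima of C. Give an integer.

4

C separates as a function of u plus a function of v, so ∇C=0 decouples.
∂C/∂u = 60u(u - 3)(u - 2)(u + 4) = 0 at u ∈ {-4, 0, 2, 3}; ∂C/∂v = 24v(v - 3)(v - 2) = 0 at v ∈ {0, 2, 3}.
The Hessian is diagonal: diag(C_uu, C_vv). Second derivatives: C_uu(-4)=-10080, C_uu(0)=1440, C_uu(2)=-720, C_uu(3)=1260; C_vv(0)=144, C_vv(2)=-48, C_vv(3)=72.
Local minima occur where both diagonal entries positive: (0, 0), (0, 3), (3, 0), (3, 3). Count: 4.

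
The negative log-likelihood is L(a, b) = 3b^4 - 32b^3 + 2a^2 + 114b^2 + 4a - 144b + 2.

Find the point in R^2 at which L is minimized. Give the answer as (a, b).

L(a,b) separates as P(a) + Q(b) + 2, so its minimum is min P + min Q + 2.
P'(a) = 4a + 4 vanishes at a ∈ {-1}; Q'(b) = 12(b - 4)(b - 3)(b - 1) vanishes at b ∈ {1, 3, 4}.
Local minima of P (where P''>0): P(-1)=-2. Local minima of Q: Q(1)=-59, Q(4)=-32.
So the global minimum of L is P(-1) + Q(1) + 2 = -2 − 59 + 2 = -59, attained at (-1, 1).

(-1, 1)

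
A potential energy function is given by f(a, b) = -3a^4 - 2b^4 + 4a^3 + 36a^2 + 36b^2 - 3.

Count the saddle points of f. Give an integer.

f separates as a function of a plus a function of b, so ∇f=0 decouples.
∂f/∂a = -12a(a - 3)(a + 2) = 0 at a ∈ {-2, 0, 3}; ∂f/∂b = -8b(b - 3)(b + 3) = 0 at b ∈ {-3, 0, 3}.
The Hessian is diagonal: diag(f_aa, f_bb). Second derivatives: f_aa(-2)=-120, f_aa(0)=72, f_aa(3)=-180; f_bb(-3)=-144, f_bb(0)=72, f_bb(3)=-144.
Saddle points occur where the two diagonal entries have opposite signs: (-2, 0), (0, -3), (0, 3), (3, 0). Count: 4.

4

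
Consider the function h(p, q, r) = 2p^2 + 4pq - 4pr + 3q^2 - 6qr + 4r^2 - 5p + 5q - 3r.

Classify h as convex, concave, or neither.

h is quadratic, so its Hessian is the constant matrix H = [[4, 4, -4], [4, 6, -6], [-4, -6, 8]].
Leading principal minors: 4, 8, 16.
All positive ⇒ H ≻ 0 ⇒ convex.

convex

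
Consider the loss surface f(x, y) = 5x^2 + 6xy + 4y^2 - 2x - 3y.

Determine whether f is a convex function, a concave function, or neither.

convex

f is quadratic, so its Hessian is the constant matrix H = [[10, 6], [6, 8]].
det(H) = 44, tr(H) = 18.
det(H) > 0 and tr(H) > 0, so H is positive definite everywhere: convex.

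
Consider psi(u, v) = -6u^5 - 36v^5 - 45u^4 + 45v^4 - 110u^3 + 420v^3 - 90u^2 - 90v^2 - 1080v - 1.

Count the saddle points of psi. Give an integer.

8

psi separates as a function of u plus a function of v, so ∇psi=0 decouples.
∂psi/∂u = -30u(u + 1)(u + 2)(u + 3) = 0 at u ∈ {-3, -2, -1, 0}; ∂psi/∂v = -180(v - 3)(v - 1)(v + 1)(v + 2) = 0 at v ∈ {-2, -1, 1, 3}.
The Hessian is diagonal: diag(psi_uu, psi_vv). Second derivatives: psi_uu(-3)=180, psi_uu(-2)=-60, psi_uu(-1)=60, psi_uu(0)=-180; psi_vv(-2)=2700, psi_vv(-1)=-1440, psi_vv(1)=2160, psi_vv(3)=-7200.
Saddle points occur where the two diagonal entries have opposite signs: (-3, -1), (-3, 3), (-2, -2), (-2, 1), (-1, -1), (-1, 3), (0, -2), (0, 1). Count: 8.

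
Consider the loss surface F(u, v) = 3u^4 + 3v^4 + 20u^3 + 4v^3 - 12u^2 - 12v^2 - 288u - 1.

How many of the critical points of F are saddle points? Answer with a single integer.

F separates as a function of u plus a function of v, so ∇F=0 decouples.
∂F/∂u = 12(u - 2)(u + 3)(u + 4) = 0 at u ∈ {-4, -3, 2}; ∂F/∂v = 12v(v - 1)(v + 2) = 0 at v ∈ {-2, 0, 1}.
The Hessian is diagonal: diag(F_uu, F_vv). Second derivatives: F_uu(-4)=72, F_uu(-3)=-60, F_uu(2)=360; F_vv(-2)=72, F_vv(0)=-24, F_vv(1)=36.
Saddle points occur where the two diagonal entries have opposite signs: (-4, 0), (-3, -2), (-3, 1), (2, 0). Count: 4.

4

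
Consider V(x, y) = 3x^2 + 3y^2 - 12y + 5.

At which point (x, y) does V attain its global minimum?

V(x,y) separates as P(x) + Q(y) + 5, so its minimum is min P + min Q + 5.
P'(x) = 6x vanishes at x ∈ {0}; Q'(y) = 6y - 12 vanishes at y ∈ {2}.
Local minima of P (where P''>0): P(0)=0. Local minima of Q: Q(2)=-12.
So the global minimum of V is P(0) + Q(2) + 5 = 0 − 12 + 5 = -7, attained at (0, 2).

(0, 2)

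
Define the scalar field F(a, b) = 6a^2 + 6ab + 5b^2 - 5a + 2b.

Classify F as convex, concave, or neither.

F is quadratic, so its Hessian is the constant matrix H = [[12, 6], [6, 10]].
det(H) = 84, tr(H) = 22.
det(H) > 0 and tr(H) > 0, so H is positive definite everywhere: convex.

convex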